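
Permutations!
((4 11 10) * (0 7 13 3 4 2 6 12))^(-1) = (0 12 6 2 10 11 4 3 13 7)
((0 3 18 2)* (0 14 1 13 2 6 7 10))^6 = (18)(1 2)(13 14)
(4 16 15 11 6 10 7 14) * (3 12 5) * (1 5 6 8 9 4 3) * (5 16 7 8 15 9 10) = (1 16 9 4 7 14 3 12 6 5)(8 10)(11 15) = [0, 16, 2, 12, 7, 1, 5, 14, 10, 4, 8, 15, 6, 13, 3, 11, 9]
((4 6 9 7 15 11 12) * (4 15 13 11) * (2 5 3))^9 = (4 6 9 7 13 11 12 15)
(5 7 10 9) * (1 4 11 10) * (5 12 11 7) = (1 4 7)(9 12 11 10) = [0, 4, 2, 3, 7, 5, 6, 1, 8, 12, 9, 10, 11]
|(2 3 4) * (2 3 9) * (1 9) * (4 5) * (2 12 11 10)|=6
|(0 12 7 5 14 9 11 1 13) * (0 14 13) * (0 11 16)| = |(0 12 7 5 13 14 9 16)(1 11)| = 8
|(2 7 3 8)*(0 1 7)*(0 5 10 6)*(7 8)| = |(0 1 8 2 5 10 6)(3 7)| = 14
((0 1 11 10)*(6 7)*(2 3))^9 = (0 1 11 10)(2 3)(6 7) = ((0 1 11 10)(2 3)(6 7))^9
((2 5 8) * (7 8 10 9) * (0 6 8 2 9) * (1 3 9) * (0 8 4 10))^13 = ((0 6 4 10 8 1 3 9 7 2 5))^13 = (0 4 8 3 7 5 6 10 1 9 2)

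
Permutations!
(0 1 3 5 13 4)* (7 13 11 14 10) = (0 1 3 5 11 14 10 7 13 4) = [1, 3, 2, 5, 0, 11, 6, 13, 8, 9, 7, 14, 12, 4, 10]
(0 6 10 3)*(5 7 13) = [6, 1, 2, 0, 4, 7, 10, 13, 8, 9, 3, 11, 12, 5] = (0 6 10 3)(5 7 13)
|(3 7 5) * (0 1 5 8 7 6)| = |(0 1 5 3 6)(7 8)| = 10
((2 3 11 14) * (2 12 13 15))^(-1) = ((2 3 11 14 12 13 15))^(-1) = (2 15 13 12 14 11 3)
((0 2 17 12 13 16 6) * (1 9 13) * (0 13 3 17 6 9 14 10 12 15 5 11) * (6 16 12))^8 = ((0 2 16 9 3 17 15 5 11)(1 14 10 6 13 12))^8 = (0 11 5 15 17 3 9 16 2)(1 10 13)(6 12 14)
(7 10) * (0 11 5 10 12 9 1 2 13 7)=[11, 2, 13, 3, 4, 10, 6, 12, 8, 1, 0, 5, 9, 7]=(0 11 5 10)(1 2 13 7 12 9)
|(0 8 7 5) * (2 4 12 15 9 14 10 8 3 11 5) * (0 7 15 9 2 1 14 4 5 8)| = |(0 3 11 8 15 2 5 7 1 14 10)(4 12 9)| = 33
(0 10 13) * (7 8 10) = (0 7 8 10 13) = [7, 1, 2, 3, 4, 5, 6, 8, 10, 9, 13, 11, 12, 0]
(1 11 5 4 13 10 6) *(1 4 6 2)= [0, 11, 1, 3, 13, 6, 4, 7, 8, 9, 2, 5, 12, 10]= (1 11 5 6 4 13 10 2)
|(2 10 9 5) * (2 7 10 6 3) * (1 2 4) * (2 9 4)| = 6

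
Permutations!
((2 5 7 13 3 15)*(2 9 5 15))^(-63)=((2 15 9 5 7 13 3))^(-63)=(15)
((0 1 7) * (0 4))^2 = ((0 1 7 4))^2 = (0 7)(1 4)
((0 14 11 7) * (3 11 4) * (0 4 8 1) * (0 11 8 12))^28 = (0 14 12)(1 3 7)(4 11 8)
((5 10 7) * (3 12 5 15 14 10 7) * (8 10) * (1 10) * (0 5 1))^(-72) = (15)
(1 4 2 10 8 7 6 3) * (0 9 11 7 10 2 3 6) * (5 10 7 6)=[9, 4, 2, 1, 3, 10, 5, 0, 7, 11, 8, 6]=(0 9 11 6 5 10 8 7)(1 4 3)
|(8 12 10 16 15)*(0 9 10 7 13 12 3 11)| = 24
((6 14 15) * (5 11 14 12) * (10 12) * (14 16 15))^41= ((5 11 16 15 6 10 12))^41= (5 12 10 6 15 16 11)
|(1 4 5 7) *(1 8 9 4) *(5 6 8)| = |(4 6 8 9)(5 7)| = 4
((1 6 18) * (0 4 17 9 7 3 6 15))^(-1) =((0 4 17 9 7 3 6 18 1 15))^(-1) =(0 15 1 18 6 3 7 9 17 4)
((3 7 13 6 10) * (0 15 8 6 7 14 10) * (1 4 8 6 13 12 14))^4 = (0 15 6)(1 7 3 13 10 8 14 4 12)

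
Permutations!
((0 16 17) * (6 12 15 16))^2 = (0 12 16)(6 15 17)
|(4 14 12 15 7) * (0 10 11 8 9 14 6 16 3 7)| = |(0 10 11 8 9 14 12 15)(3 7 4 6 16)| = 40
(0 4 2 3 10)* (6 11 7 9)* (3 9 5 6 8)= (0 4 2 9 8 3 10)(5 6 11 7)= [4, 1, 9, 10, 2, 6, 11, 5, 3, 8, 0, 7]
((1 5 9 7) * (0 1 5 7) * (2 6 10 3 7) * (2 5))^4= ((0 1 5 9)(2 6 10 3 7))^4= (2 7 3 10 6)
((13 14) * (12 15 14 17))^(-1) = (12 17 13 14 15)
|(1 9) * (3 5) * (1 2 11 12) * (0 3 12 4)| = |(0 3 5 12 1 9 2 11 4)| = 9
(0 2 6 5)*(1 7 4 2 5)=(0 5)(1 7 4 2 6)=[5, 7, 6, 3, 2, 0, 1, 4]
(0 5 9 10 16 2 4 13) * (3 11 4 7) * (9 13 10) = (0 5 13)(2 7 3 11 4 10 16) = [5, 1, 7, 11, 10, 13, 6, 3, 8, 9, 16, 4, 12, 0, 14, 15, 2]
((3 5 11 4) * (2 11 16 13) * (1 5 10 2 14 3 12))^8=((1 5 16 13 14 3 10 2 11 4 12))^8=(1 11 3 16 12 2 14 5 4 10 13)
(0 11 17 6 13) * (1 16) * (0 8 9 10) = (0 11 17 6 13 8 9 10)(1 16) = [11, 16, 2, 3, 4, 5, 13, 7, 9, 10, 0, 17, 12, 8, 14, 15, 1, 6]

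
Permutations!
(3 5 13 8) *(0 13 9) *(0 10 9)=[13, 1, 2, 5, 4, 0, 6, 7, 3, 10, 9, 11, 12, 8]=(0 13 8 3 5)(9 10)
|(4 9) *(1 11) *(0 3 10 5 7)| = |(0 3 10 5 7)(1 11)(4 9)| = 10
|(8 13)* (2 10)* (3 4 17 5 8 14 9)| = |(2 10)(3 4 17 5 8 13 14 9)| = 8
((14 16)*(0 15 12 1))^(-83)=((0 15 12 1)(14 16))^(-83)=(0 15 12 1)(14 16)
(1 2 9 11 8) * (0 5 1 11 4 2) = [5, 0, 9, 3, 2, 1, 6, 7, 11, 4, 10, 8] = (0 5 1)(2 9 4)(8 11)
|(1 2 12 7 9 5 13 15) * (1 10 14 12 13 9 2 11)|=|(1 11)(2 13 15 10 14 12 7)(5 9)|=14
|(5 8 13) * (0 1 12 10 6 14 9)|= 21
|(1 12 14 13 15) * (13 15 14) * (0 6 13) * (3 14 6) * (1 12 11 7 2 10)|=10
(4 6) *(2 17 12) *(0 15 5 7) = (0 15 5 7)(2 17 12)(4 6) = [15, 1, 17, 3, 6, 7, 4, 0, 8, 9, 10, 11, 2, 13, 14, 5, 16, 12]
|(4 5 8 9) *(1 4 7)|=6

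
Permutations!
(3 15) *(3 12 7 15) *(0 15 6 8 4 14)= (0 15 12 7 6 8 4 14)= [15, 1, 2, 3, 14, 5, 8, 6, 4, 9, 10, 11, 7, 13, 0, 12]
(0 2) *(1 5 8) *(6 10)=(0 2)(1 5 8)(6 10)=[2, 5, 0, 3, 4, 8, 10, 7, 1, 9, 6]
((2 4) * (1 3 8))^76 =(1 3 8) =((1 3 8)(2 4))^76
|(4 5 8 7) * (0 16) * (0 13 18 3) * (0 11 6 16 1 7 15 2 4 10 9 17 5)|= 66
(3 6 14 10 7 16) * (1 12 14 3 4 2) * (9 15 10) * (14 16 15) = (1 12 16 4 2)(3 6)(7 15 10)(9 14) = [0, 12, 1, 6, 2, 5, 3, 15, 8, 14, 7, 11, 16, 13, 9, 10, 4]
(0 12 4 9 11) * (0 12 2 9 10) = (0 2 9 11 12 4 10) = [2, 1, 9, 3, 10, 5, 6, 7, 8, 11, 0, 12, 4]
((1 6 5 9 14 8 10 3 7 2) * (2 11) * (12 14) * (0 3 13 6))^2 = ((0 3 7 11 2 1)(5 9 12 14 8 10 13 6))^2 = (0 7 2)(1 3 11)(5 12 8 13)(6 9 14 10)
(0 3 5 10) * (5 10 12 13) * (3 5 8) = [5, 1, 2, 10, 4, 12, 6, 7, 3, 9, 0, 11, 13, 8] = (0 5 12 13 8 3 10)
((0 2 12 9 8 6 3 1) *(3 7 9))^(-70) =(12)(6 9)(7 8)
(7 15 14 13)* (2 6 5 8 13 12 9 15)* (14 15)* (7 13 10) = (15)(2 6 5 8 10 7)(9 14 12) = [0, 1, 6, 3, 4, 8, 5, 2, 10, 14, 7, 11, 9, 13, 12, 15]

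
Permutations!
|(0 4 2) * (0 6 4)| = 3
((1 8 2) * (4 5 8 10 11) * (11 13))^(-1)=(1 2 8 5 4 11 13 10)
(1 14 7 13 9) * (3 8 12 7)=[0, 14, 2, 8, 4, 5, 6, 13, 12, 1, 10, 11, 7, 9, 3]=(1 14 3 8 12 7 13 9)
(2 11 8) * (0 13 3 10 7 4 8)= [13, 1, 11, 10, 8, 5, 6, 4, 2, 9, 7, 0, 12, 3]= (0 13 3 10 7 4 8 2 11)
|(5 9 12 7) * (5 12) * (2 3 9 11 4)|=6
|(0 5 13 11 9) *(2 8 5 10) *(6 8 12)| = 10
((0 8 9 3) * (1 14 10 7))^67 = (0 3 9 8)(1 7 10 14)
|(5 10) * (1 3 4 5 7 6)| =7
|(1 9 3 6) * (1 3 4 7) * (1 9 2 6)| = 12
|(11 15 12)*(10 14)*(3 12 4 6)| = 6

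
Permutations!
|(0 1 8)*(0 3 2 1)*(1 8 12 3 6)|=6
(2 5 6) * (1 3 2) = (1 3 2 5 6) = [0, 3, 5, 2, 4, 6, 1]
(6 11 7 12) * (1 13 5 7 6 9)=(1 13 5 7 12 9)(6 11)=[0, 13, 2, 3, 4, 7, 11, 12, 8, 1, 10, 6, 9, 5]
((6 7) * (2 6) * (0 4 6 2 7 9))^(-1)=(0 9 6 4)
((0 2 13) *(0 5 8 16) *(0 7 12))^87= (0 12 7 16 8 5 13 2)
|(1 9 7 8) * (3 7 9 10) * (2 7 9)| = |(1 10 3 9 2 7 8)| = 7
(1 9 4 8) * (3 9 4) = (1 4 8)(3 9) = [0, 4, 2, 9, 8, 5, 6, 7, 1, 3]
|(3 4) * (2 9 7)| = 6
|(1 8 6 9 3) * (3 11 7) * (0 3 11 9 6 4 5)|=6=|(0 3 1 8 4 5)(7 11)|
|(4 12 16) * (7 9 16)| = |(4 12 7 9 16)| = 5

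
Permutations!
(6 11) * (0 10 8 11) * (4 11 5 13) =(0 10 8 5 13 4 11 6) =[10, 1, 2, 3, 11, 13, 0, 7, 5, 9, 8, 6, 12, 4]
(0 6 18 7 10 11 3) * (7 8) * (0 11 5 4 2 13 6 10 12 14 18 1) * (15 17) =[10, 0, 13, 11, 2, 4, 1, 12, 7, 9, 5, 3, 14, 6, 18, 17, 16, 15, 8] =(0 10 5 4 2 13 6 1)(3 11)(7 12 14 18 8)(15 17)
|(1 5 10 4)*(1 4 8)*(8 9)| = |(1 5 10 9 8)| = 5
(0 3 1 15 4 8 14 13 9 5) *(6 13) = (0 3 1 15 4 8 14 6 13 9 5) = [3, 15, 2, 1, 8, 0, 13, 7, 14, 5, 10, 11, 12, 9, 6, 4]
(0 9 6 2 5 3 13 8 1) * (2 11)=(0 9 6 11 2 5 3 13 8 1)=[9, 0, 5, 13, 4, 3, 11, 7, 1, 6, 10, 2, 12, 8]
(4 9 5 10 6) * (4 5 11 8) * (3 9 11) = (3 9)(4 11 8)(5 10 6) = [0, 1, 2, 9, 11, 10, 5, 7, 4, 3, 6, 8]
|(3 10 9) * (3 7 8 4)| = |(3 10 9 7 8 4)| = 6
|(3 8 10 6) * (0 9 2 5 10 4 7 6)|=|(0 9 2 5 10)(3 8 4 7 6)|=5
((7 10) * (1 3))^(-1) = ((1 3)(7 10))^(-1) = (1 3)(7 10)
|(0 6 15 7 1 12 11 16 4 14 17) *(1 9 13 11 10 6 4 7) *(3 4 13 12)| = 15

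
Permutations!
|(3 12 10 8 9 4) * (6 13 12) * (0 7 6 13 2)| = |(0 7 6 2)(3 13 12 10 8 9 4)| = 28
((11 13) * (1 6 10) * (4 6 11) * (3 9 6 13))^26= (13)(1 3 6)(9 10 11)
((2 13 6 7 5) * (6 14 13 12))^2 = (14)(2 6 5 12 7)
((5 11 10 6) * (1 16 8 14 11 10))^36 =(1 16 8 14 11)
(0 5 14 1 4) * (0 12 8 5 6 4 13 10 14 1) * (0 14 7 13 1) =(14)(0 6 4 12 8 5)(7 13 10) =[6, 1, 2, 3, 12, 0, 4, 13, 5, 9, 7, 11, 8, 10, 14]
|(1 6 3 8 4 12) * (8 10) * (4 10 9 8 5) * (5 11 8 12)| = |(1 6 3 9 12)(4 5)(8 10 11)| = 30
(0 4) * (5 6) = [4, 1, 2, 3, 0, 6, 5] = (0 4)(5 6)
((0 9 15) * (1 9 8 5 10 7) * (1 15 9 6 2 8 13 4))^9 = (0 7 5 2 1 13 15 10 8 6 4)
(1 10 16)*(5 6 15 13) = (1 10 16)(5 6 15 13) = [0, 10, 2, 3, 4, 6, 15, 7, 8, 9, 16, 11, 12, 5, 14, 13, 1]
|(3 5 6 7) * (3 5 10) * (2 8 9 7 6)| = |(2 8 9 7 5)(3 10)| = 10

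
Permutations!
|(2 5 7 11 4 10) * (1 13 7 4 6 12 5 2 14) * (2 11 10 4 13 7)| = |(1 7 10 14)(2 11 6 12 5 13)| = 12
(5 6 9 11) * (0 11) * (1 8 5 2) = (0 11 2 1 8 5 6 9) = [11, 8, 1, 3, 4, 6, 9, 7, 5, 0, 10, 2]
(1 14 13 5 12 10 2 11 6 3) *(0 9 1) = (0 9 1 14 13 5 12 10 2 11 6 3) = [9, 14, 11, 0, 4, 12, 3, 7, 8, 1, 2, 6, 10, 5, 13]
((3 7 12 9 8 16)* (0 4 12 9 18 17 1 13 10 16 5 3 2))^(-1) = ((0 4 12 18 17 1 13 10 16 2)(3 7 9 8 5))^(-1) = (0 2 16 10 13 1 17 18 12 4)(3 5 8 9 7)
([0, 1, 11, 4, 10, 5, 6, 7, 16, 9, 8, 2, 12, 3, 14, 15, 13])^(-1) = [0, 1, 11, 13, 3, 5, 6, 7, 10, 9, 4, 2, 12, 16, 14, 15, 8]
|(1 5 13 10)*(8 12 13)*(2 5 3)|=|(1 3 2 5 8 12 13 10)|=8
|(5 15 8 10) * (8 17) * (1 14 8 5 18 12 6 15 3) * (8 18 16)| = |(1 14 18 12 6 15 17 5 3)(8 10 16)| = 9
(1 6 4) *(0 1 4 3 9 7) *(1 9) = (0 9 7)(1 6 3) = [9, 6, 2, 1, 4, 5, 3, 0, 8, 7]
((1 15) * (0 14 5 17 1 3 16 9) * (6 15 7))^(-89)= (0 9 16 3 15 6 7 1 17 5 14)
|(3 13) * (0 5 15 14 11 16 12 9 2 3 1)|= |(0 5 15 14 11 16 12 9 2 3 13 1)|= 12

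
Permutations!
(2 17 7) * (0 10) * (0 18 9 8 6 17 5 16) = (0 10 18 9 8 6 17 7 2 5 16) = [10, 1, 5, 3, 4, 16, 17, 2, 6, 8, 18, 11, 12, 13, 14, 15, 0, 7, 9]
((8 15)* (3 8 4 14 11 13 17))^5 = (3 11 15 17 14 8 13 4)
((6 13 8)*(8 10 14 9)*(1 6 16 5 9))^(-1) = ((1 6 13 10 14)(5 9 8 16))^(-1) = (1 14 10 13 6)(5 16 8 9)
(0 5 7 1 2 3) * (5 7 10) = (0 7 1 2 3)(5 10) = [7, 2, 3, 0, 4, 10, 6, 1, 8, 9, 5]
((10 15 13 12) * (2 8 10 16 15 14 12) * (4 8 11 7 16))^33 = (2 16)(4 14 8 12 10)(7 13)(11 15)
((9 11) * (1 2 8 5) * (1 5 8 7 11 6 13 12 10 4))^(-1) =((1 2 7 11 9 6 13 12 10 4))^(-1) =(1 4 10 12 13 6 9 11 7 2)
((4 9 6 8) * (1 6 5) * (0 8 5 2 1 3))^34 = (0 5 1 9 8 3 6 2 4)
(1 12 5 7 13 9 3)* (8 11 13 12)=(1 8 11 13 9 3)(5 7 12)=[0, 8, 2, 1, 4, 7, 6, 12, 11, 3, 10, 13, 5, 9]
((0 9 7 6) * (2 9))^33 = ((0 2 9 7 6))^33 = (0 7 2 6 9)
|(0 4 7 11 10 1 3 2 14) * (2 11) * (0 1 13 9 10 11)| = 21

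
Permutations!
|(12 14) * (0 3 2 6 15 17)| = 6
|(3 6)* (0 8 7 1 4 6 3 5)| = 7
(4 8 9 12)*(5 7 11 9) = (4 8 5 7 11 9 12) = [0, 1, 2, 3, 8, 7, 6, 11, 5, 12, 10, 9, 4]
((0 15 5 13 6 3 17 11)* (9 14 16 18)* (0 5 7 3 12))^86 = (0 5 7 6 17)(3 12 11 15 13)(9 16)(14 18)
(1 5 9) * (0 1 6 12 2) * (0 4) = [1, 5, 4, 3, 0, 9, 12, 7, 8, 6, 10, 11, 2] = (0 1 5 9 6 12 2 4)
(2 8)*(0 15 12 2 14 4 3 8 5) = (0 15 12 2 5)(3 8 14 4) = [15, 1, 5, 8, 3, 0, 6, 7, 14, 9, 10, 11, 2, 13, 4, 12]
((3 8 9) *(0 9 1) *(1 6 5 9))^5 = (9)(0 1)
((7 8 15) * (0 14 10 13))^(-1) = ((0 14 10 13)(7 8 15))^(-1) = (0 13 10 14)(7 15 8)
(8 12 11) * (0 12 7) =(0 12 11 8 7) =[12, 1, 2, 3, 4, 5, 6, 0, 7, 9, 10, 8, 11]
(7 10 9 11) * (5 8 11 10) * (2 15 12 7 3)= (2 15 12 7 5 8 11 3)(9 10)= [0, 1, 15, 2, 4, 8, 6, 5, 11, 10, 9, 3, 7, 13, 14, 12]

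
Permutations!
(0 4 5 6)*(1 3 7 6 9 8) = (0 4 5 9 8 1 3 7 6) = [4, 3, 2, 7, 5, 9, 0, 6, 1, 8]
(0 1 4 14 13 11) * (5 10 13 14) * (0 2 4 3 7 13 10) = (14)(0 1 3 7 13 11 2 4 5) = [1, 3, 4, 7, 5, 0, 6, 13, 8, 9, 10, 2, 12, 11, 14]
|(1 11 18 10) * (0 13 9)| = 12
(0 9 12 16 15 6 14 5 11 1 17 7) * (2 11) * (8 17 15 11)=(0 9 12 16 11 1 15 6 14 5 2 8 17 7)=[9, 15, 8, 3, 4, 2, 14, 0, 17, 12, 10, 1, 16, 13, 5, 6, 11, 7]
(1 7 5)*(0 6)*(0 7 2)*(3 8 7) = (0 6 3 8 7 5 1 2) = [6, 2, 0, 8, 4, 1, 3, 5, 7]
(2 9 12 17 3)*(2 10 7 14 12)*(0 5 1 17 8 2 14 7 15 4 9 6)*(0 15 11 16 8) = (0 5 1 17 3 10 11 16 8 2 6 15 4 9 14 12) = [5, 17, 6, 10, 9, 1, 15, 7, 2, 14, 11, 16, 0, 13, 12, 4, 8, 3]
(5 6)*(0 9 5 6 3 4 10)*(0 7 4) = (0 9 5 3)(4 10 7) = [9, 1, 2, 0, 10, 3, 6, 4, 8, 5, 7]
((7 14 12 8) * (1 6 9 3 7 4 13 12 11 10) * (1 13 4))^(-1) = (1 8 12 13 10 11 14 7 3 9 6)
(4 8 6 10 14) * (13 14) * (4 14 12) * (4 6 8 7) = (14)(4 7)(6 10 13 12) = [0, 1, 2, 3, 7, 5, 10, 4, 8, 9, 13, 11, 6, 12, 14]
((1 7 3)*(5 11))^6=(11)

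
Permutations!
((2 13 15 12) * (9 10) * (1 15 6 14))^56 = (15)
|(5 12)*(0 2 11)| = |(0 2 11)(5 12)| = 6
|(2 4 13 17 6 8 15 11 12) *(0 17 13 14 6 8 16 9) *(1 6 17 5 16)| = 8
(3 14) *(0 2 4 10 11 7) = (0 2 4 10 11 7)(3 14) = [2, 1, 4, 14, 10, 5, 6, 0, 8, 9, 11, 7, 12, 13, 3]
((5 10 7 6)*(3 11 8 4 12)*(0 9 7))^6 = ((0 9 7 6 5 10)(3 11 8 4 12))^6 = (3 11 8 4 12)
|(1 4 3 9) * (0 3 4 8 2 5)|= |(0 3 9 1 8 2 5)|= 7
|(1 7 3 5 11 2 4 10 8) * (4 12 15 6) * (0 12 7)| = |(0 12 15 6 4 10 8 1)(2 7 3 5 11)| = 40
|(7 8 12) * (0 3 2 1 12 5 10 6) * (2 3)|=|(0 2 1 12 7 8 5 10 6)|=9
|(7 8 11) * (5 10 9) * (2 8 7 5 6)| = |(2 8 11 5 10 9 6)| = 7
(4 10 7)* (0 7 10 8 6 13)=(0 7 4 8 6 13)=[7, 1, 2, 3, 8, 5, 13, 4, 6, 9, 10, 11, 12, 0]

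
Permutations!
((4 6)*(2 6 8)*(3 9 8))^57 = (2 3)(4 8)(6 9)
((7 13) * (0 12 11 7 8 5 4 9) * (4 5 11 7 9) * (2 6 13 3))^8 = (0 11 13 2 7)(3 12 9 8 6)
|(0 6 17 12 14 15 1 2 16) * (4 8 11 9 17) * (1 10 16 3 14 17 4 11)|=|(0 6 11 9 4 8 1 2 3 14 15 10 16)(12 17)|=26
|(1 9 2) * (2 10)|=4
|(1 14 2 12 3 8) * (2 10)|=|(1 14 10 2 12 3 8)|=7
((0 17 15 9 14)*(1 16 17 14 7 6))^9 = ((0 14)(1 16 17 15 9 7 6))^9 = (0 14)(1 17 9 6 16 15 7)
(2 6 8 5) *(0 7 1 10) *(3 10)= (0 7 1 3 10)(2 6 8 5)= [7, 3, 6, 10, 4, 2, 8, 1, 5, 9, 0]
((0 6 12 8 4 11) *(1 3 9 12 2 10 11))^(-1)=(0 11 10 2 6)(1 4 8 12 9 3)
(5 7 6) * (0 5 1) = (0 5 7 6 1) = [5, 0, 2, 3, 4, 7, 1, 6]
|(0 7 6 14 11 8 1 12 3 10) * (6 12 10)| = 10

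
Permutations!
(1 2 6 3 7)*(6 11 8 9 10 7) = [0, 2, 11, 6, 4, 5, 3, 1, 9, 10, 7, 8] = (1 2 11 8 9 10 7)(3 6)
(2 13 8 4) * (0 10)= (0 10)(2 13 8 4)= [10, 1, 13, 3, 2, 5, 6, 7, 4, 9, 0, 11, 12, 8]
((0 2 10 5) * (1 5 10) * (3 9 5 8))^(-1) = ((10)(0 2 1 8 3 9 5))^(-1) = (10)(0 5 9 3 8 1 2)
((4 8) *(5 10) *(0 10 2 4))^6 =(10)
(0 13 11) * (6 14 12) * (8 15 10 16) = [13, 1, 2, 3, 4, 5, 14, 7, 15, 9, 16, 0, 6, 11, 12, 10, 8] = (0 13 11)(6 14 12)(8 15 10 16)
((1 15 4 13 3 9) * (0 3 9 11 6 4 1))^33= (0 13 6 3 9 4 11)(1 15)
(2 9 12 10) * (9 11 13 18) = (2 11 13 18 9 12 10) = [0, 1, 11, 3, 4, 5, 6, 7, 8, 12, 2, 13, 10, 18, 14, 15, 16, 17, 9]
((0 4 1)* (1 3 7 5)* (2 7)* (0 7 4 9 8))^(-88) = (0 8 9)(1 5 7)(2 3 4)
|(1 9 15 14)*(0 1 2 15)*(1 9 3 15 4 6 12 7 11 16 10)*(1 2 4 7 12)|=|(0 9)(1 3 15 14 4 6)(2 7 11 16 10)|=30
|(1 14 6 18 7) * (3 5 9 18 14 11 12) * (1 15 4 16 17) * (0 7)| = 26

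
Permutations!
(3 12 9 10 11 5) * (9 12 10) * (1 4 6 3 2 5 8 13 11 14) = (1 4 6 3 10 14)(2 5)(8 13 11) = [0, 4, 5, 10, 6, 2, 3, 7, 13, 9, 14, 8, 12, 11, 1]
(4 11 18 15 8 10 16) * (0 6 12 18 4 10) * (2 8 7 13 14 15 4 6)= [2, 1, 8, 3, 11, 5, 12, 13, 0, 9, 16, 6, 18, 14, 15, 7, 10, 17, 4]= (0 2 8)(4 11 6 12 18)(7 13 14 15)(10 16)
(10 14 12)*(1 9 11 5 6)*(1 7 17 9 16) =(1 16)(5 6 7 17 9 11)(10 14 12) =[0, 16, 2, 3, 4, 6, 7, 17, 8, 11, 14, 5, 10, 13, 12, 15, 1, 9]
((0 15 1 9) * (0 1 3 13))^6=(0 3)(13 15)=((0 15 3 13)(1 9))^6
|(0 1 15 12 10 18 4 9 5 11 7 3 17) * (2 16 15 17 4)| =6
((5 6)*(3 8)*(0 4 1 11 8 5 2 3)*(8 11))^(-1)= (11)(0 8 1 4)(2 6 5 3)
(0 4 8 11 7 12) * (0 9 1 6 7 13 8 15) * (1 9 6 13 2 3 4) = (0 1 13 8 11 2 3 4 15)(6 7 12) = [1, 13, 3, 4, 15, 5, 7, 12, 11, 9, 10, 2, 6, 8, 14, 0]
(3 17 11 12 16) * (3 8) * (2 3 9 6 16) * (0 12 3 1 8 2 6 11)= (0 12 6 16 2 1 8 9 11 3 17)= [12, 8, 1, 17, 4, 5, 16, 7, 9, 11, 10, 3, 6, 13, 14, 15, 2, 0]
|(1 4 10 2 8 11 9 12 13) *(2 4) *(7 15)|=|(1 2 8 11 9 12 13)(4 10)(7 15)|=14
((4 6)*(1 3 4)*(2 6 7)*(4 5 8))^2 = (1 5 4 2)(3 8 7 6)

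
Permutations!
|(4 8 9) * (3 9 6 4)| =|(3 9)(4 8 6)| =6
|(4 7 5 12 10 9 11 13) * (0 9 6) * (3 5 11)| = |(0 9 3 5 12 10 6)(4 7 11 13)| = 28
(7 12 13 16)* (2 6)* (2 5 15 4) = (2 6 5 15 4)(7 12 13 16) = [0, 1, 6, 3, 2, 15, 5, 12, 8, 9, 10, 11, 13, 16, 14, 4, 7]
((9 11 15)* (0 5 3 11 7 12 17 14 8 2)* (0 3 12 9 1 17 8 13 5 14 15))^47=(0 13 12 2 11 14 5 8 3)(1 15 17)(7 9)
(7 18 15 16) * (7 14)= (7 18 15 16 14)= [0, 1, 2, 3, 4, 5, 6, 18, 8, 9, 10, 11, 12, 13, 7, 16, 14, 17, 15]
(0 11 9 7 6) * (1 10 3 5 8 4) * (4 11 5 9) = (0 5 8 11 4 1 10 3 9 7 6) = [5, 10, 2, 9, 1, 8, 0, 6, 11, 7, 3, 4]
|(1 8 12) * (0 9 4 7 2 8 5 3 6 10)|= 12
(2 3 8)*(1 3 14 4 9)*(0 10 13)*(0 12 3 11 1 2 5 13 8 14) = [10, 11, 0, 14, 9, 13, 6, 7, 5, 2, 8, 1, 3, 12, 4] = (0 10 8 5 13 12 3 14 4 9 2)(1 11)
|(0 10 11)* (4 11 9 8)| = |(0 10 9 8 4 11)| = 6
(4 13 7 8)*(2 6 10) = (2 6 10)(4 13 7 8) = [0, 1, 6, 3, 13, 5, 10, 8, 4, 9, 2, 11, 12, 7]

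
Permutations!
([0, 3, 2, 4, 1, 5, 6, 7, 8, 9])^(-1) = [0, 4, 2, 1, 3, 5, 6, 7, 8, 9]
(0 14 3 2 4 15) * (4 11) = (0 14 3 2 11 4 15) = [14, 1, 11, 2, 15, 5, 6, 7, 8, 9, 10, 4, 12, 13, 3, 0]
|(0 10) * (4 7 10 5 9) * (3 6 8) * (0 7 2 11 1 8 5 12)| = |(0 12)(1 8 3 6 5 9 4 2 11)(7 10)| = 18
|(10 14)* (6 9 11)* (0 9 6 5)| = 4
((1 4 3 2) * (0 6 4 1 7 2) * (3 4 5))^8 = ((0 6 5 3)(2 7))^8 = (7)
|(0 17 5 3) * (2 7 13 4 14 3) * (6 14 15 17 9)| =35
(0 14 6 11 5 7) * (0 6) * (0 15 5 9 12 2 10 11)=(0 14 15 5 7 6)(2 10 11 9 12)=[14, 1, 10, 3, 4, 7, 0, 6, 8, 12, 11, 9, 2, 13, 15, 5]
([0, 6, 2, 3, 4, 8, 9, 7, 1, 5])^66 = [0, 6, 2, 3, 4, 8, 9, 7, 1, 5]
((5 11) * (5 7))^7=(5 11 7)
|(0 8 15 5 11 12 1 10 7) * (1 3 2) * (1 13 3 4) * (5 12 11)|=|(0 8 15 12 4 1 10 7)(2 13 3)|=24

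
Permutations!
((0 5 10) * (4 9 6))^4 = ((0 5 10)(4 9 6))^4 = (0 5 10)(4 9 6)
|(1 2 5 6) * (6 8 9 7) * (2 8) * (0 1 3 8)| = 10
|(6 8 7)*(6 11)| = 4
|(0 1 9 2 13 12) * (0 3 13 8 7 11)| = |(0 1 9 2 8 7 11)(3 13 12)| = 21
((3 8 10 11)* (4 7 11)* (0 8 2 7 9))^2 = (0 10 9 8 4)(2 11)(3 7)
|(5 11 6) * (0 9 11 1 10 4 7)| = 9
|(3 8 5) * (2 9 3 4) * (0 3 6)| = |(0 3 8 5 4 2 9 6)| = 8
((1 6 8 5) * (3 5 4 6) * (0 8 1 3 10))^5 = (0 10 1 6 4 8)(3 5) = ((0 8 4 6 1 10)(3 5))^5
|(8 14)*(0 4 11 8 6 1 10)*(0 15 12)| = 10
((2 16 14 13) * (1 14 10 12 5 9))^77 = (1 10 14 12 13 5 2 9 16)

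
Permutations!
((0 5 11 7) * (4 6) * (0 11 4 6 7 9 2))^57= (0 5 4 7 11 9 2)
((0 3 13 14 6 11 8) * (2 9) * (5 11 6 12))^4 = (0 12)(3 5)(8 14)(11 13)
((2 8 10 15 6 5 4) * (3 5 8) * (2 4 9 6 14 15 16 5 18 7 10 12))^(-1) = ((2 3 18 7 10 16 5 9 6 8 12)(14 15))^(-1) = (2 12 8 6 9 5 16 10 7 18 3)(14 15)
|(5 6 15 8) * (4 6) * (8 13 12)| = |(4 6 15 13 12 8 5)| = 7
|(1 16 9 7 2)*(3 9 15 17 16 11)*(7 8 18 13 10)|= 30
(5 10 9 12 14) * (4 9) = (4 9 12 14 5 10) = [0, 1, 2, 3, 9, 10, 6, 7, 8, 12, 4, 11, 14, 13, 5]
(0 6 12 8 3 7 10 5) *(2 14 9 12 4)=(0 6 4 2 14 9 12 8 3 7 10 5)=[6, 1, 14, 7, 2, 0, 4, 10, 3, 12, 5, 11, 8, 13, 9]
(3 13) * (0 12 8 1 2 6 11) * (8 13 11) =(0 12 13 3 11)(1 2 6 8) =[12, 2, 6, 11, 4, 5, 8, 7, 1, 9, 10, 0, 13, 3]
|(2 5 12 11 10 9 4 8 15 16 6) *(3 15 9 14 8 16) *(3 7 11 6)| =|(2 5 12 6)(3 15 7 11 10 14 8 9 4 16)| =20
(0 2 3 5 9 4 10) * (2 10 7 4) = (0 10)(2 3 5 9)(4 7) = [10, 1, 3, 5, 7, 9, 6, 4, 8, 2, 0]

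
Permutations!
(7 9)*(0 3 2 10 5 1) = (0 3 2 10 5 1)(7 9) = [3, 0, 10, 2, 4, 1, 6, 9, 8, 7, 5]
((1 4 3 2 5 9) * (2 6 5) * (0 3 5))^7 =(0 3 6)(1 9 5 4)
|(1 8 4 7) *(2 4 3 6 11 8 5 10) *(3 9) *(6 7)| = 11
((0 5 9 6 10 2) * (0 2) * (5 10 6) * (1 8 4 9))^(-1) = (0 10)(1 5 9 4 8)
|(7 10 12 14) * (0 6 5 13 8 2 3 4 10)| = |(0 6 5 13 8 2 3 4 10 12 14 7)| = 12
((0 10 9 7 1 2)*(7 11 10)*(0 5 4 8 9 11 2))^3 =((0 7 1)(2 5 4 8 9)(10 11))^3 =(2 8 5 9 4)(10 11)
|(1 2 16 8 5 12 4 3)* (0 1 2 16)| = |(0 1 16 8 5 12 4 3 2)| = 9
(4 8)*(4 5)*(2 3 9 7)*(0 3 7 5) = (0 3 9 5 4 8)(2 7) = [3, 1, 7, 9, 8, 4, 6, 2, 0, 5]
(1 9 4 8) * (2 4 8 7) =(1 9 8)(2 4 7) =[0, 9, 4, 3, 7, 5, 6, 2, 1, 8]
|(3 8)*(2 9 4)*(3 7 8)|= |(2 9 4)(7 8)|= 6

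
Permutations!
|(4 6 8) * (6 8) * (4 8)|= 1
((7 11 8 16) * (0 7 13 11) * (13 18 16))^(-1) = (0 7)(8 11 13)(16 18)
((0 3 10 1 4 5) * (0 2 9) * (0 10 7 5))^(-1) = (0 4 1 10 9 2 5 7 3) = ((0 3 7 5 2 9 10 1 4))^(-1)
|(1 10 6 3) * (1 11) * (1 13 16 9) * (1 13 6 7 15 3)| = 21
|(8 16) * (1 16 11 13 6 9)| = 7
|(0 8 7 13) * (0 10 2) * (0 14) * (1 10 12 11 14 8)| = 10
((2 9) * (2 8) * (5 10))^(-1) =(2 8 9)(5 10)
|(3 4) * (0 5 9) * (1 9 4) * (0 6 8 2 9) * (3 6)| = |(0 5 4 6 8 2 9 3 1)| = 9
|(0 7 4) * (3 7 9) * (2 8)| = |(0 9 3 7 4)(2 8)| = 10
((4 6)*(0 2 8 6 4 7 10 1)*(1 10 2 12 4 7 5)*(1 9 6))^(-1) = (0 1 8 2 7 4 12)(5 6 9)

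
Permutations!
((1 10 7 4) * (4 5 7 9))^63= (1 4 9 10)(5 7)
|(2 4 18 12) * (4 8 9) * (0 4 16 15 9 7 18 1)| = 15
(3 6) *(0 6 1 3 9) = (0 6 9)(1 3) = [6, 3, 2, 1, 4, 5, 9, 7, 8, 0]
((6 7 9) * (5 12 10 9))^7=(5 12 10 9 6 7)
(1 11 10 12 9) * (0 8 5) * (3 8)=(0 3 8 5)(1 11 10 12 9)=[3, 11, 2, 8, 4, 0, 6, 7, 5, 1, 12, 10, 9]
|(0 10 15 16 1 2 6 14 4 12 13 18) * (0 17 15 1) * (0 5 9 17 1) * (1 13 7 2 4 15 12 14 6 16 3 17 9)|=22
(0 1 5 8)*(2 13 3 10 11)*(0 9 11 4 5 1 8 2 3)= [8, 1, 13, 10, 5, 2, 6, 7, 9, 11, 4, 3, 12, 0]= (0 8 9 11 3 10 4 5 2 13)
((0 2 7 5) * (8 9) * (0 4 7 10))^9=((0 2 10)(4 7 5)(8 9))^9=(10)(8 9)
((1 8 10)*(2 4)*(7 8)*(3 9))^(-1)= (1 10 8 7)(2 4)(3 9)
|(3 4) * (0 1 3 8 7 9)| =|(0 1 3 4 8 7 9)| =7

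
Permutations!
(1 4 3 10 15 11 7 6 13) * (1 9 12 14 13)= (1 4 3 10 15 11 7 6)(9 12 14 13)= [0, 4, 2, 10, 3, 5, 1, 6, 8, 12, 15, 7, 14, 9, 13, 11]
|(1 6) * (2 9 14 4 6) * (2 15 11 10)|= |(1 15 11 10 2 9 14 4 6)|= 9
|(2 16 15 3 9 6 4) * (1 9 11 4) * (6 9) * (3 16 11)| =6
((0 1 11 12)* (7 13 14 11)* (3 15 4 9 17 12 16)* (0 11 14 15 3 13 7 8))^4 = ((0 1 8)(4 9 17 12 11 16 13 15))^4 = (0 1 8)(4 11)(9 16)(12 15)(13 17)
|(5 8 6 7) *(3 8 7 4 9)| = 10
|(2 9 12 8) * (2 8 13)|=|(2 9 12 13)|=4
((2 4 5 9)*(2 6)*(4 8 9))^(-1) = (2 6 9 8)(4 5)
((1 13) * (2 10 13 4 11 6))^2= ((1 4 11 6 2 10 13))^2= (1 11 2 13 4 6 10)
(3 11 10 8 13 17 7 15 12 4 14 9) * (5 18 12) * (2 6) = [0, 1, 6, 11, 14, 18, 2, 15, 13, 3, 8, 10, 4, 17, 9, 5, 16, 7, 12] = (2 6)(3 11 10 8 13 17 7 15 5 18 12 4 14 9)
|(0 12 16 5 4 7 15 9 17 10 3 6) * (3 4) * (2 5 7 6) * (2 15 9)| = 36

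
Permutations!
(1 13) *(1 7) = (1 13 7) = [0, 13, 2, 3, 4, 5, 6, 1, 8, 9, 10, 11, 12, 7]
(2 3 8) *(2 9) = [0, 1, 3, 8, 4, 5, 6, 7, 9, 2] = (2 3 8 9)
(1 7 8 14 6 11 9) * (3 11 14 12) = (1 7 8 12 3 11 9)(6 14) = [0, 7, 2, 11, 4, 5, 14, 8, 12, 1, 10, 9, 3, 13, 6]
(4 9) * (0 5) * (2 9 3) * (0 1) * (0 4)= [5, 4, 9, 2, 3, 1, 6, 7, 8, 0]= (0 5 1 4 3 2 9)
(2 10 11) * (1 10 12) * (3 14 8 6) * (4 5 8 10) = (1 4 5 8 6 3 14 10 11 2 12) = [0, 4, 12, 14, 5, 8, 3, 7, 6, 9, 11, 2, 1, 13, 10]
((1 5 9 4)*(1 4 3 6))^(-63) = ((1 5 9 3 6))^(-63) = (1 9 6 5 3)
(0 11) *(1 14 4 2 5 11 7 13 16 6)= (0 7 13 16 6 1 14 4 2 5 11)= [7, 14, 5, 3, 2, 11, 1, 13, 8, 9, 10, 0, 12, 16, 4, 15, 6]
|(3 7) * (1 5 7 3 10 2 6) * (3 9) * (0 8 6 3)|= |(0 8 6 1 5 7 10 2 3 9)|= 10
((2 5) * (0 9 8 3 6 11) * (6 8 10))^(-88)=((0 9 10 6 11)(2 5)(3 8))^(-88)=(0 10 11 9 6)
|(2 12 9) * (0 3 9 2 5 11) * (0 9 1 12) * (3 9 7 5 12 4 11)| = 12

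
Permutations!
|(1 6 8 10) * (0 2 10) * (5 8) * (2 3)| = 8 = |(0 3 2 10 1 6 5 8)|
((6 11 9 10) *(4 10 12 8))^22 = ((4 10 6 11 9 12 8))^22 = (4 10 6 11 9 12 8)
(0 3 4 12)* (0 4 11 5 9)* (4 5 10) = (0 3 11 10 4 12 5 9) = [3, 1, 2, 11, 12, 9, 6, 7, 8, 0, 4, 10, 5]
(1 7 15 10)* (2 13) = [0, 7, 13, 3, 4, 5, 6, 15, 8, 9, 1, 11, 12, 2, 14, 10] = (1 7 15 10)(2 13)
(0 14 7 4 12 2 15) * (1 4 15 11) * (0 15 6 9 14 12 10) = (15)(0 12 2 11 1 4 10)(6 9 14 7) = [12, 4, 11, 3, 10, 5, 9, 6, 8, 14, 0, 1, 2, 13, 7, 15]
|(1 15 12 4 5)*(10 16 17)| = |(1 15 12 4 5)(10 16 17)| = 15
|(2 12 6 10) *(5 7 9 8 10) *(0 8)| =|(0 8 10 2 12 6 5 7 9)| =9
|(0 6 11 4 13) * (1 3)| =10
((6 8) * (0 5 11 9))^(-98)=((0 5 11 9)(6 8))^(-98)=(0 11)(5 9)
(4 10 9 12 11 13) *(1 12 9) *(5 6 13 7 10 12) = (1 5 6 13 4 12 11 7 10) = [0, 5, 2, 3, 12, 6, 13, 10, 8, 9, 1, 7, 11, 4]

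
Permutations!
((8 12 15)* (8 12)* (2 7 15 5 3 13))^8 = (2 7 15 12 5 3 13)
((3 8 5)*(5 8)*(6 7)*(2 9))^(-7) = (2 9)(3 5)(6 7) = ((2 9)(3 5)(6 7))^(-7)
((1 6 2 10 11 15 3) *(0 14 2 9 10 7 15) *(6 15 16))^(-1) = (0 11 10 9 6 16 7 2 14)(1 3 15)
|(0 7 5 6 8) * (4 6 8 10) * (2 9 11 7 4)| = |(0 4 6 10 2 9 11 7 5 8)| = 10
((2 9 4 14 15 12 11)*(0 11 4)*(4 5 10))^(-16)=(4 15 5)(10 14 12)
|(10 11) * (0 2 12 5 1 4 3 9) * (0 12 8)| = 6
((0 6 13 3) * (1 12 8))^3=(0 3 13 6)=((0 6 13 3)(1 12 8))^3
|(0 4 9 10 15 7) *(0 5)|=7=|(0 4 9 10 15 7 5)|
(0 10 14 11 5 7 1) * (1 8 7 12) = (0 10 14 11 5 12 1)(7 8) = [10, 0, 2, 3, 4, 12, 6, 8, 7, 9, 14, 5, 1, 13, 11]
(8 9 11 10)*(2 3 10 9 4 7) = (2 3 10 8 4 7)(9 11) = [0, 1, 3, 10, 7, 5, 6, 2, 4, 11, 8, 9]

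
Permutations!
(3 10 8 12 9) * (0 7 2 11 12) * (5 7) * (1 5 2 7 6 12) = (0 2 11 1 5 6 12 9 3 10 8) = [2, 5, 11, 10, 4, 6, 12, 7, 0, 3, 8, 1, 9]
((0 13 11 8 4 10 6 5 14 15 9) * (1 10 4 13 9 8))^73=(0 9)(1 10 6 5 14 15 8 13 11)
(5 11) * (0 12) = (0 12)(5 11) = [12, 1, 2, 3, 4, 11, 6, 7, 8, 9, 10, 5, 0]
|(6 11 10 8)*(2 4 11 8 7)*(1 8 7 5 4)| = 20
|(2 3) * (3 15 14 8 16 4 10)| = |(2 15 14 8 16 4 10 3)| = 8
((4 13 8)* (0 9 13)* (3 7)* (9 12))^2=((0 12 9 13 8 4)(3 7))^2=(0 9 8)(4 12 13)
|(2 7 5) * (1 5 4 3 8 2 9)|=15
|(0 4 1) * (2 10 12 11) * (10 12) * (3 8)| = |(0 4 1)(2 12 11)(3 8)| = 6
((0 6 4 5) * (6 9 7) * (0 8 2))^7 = (0 2 8 5 4 6 7 9)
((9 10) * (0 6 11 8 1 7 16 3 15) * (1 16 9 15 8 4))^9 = ((0 6 11 4 1 7 9 10 15)(3 8 16))^9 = (16)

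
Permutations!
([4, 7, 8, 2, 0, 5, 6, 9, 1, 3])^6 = (9)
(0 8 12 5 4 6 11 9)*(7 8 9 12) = (0 9)(4 6 11 12 5)(7 8) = [9, 1, 2, 3, 6, 4, 11, 8, 7, 0, 10, 12, 5]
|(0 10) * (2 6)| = |(0 10)(2 6)| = 2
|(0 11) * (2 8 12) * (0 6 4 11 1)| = 6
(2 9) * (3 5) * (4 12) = (2 9)(3 5)(4 12) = [0, 1, 9, 5, 12, 3, 6, 7, 8, 2, 10, 11, 4]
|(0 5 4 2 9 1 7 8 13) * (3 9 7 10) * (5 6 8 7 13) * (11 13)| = 8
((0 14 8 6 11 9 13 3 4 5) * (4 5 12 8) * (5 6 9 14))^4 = ((0 5)(3 6 11 14 4 12 8 9 13))^4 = (3 4 13 14 9 11 8 6 12)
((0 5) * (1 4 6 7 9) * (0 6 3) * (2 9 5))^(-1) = ((0 2 9 1 4 3)(5 6 7))^(-1) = (0 3 4 1 9 2)(5 7 6)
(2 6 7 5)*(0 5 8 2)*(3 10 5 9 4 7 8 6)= (0 9 4 7 6 8 2 3 10 5)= [9, 1, 3, 10, 7, 0, 8, 6, 2, 4, 5]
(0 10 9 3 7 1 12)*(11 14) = (0 10 9 3 7 1 12)(11 14) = [10, 12, 2, 7, 4, 5, 6, 1, 8, 3, 9, 14, 0, 13, 11]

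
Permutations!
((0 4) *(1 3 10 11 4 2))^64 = ((0 2 1 3 10 11 4))^64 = (0 2 1 3 10 11 4)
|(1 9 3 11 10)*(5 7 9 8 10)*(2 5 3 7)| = 6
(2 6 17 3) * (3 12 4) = (2 6 17 12 4 3) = [0, 1, 6, 2, 3, 5, 17, 7, 8, 9, 10, 11, 4, 13, 14, 15, 16, 12]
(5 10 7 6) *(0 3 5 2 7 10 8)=(10)(0 3 5 8)(2 7 6)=[3, 1, 7, 5, 4, 8, 2, 6, 0, 9, 10]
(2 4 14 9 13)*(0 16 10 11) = (0 16 10 11)(2 4 14 9 13) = [16, 1, 4, 3, 14, 5, 6, 7, 8, 13, 11, 0, 12, 2, 9, 15, 10]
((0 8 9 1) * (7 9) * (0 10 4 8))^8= (1 4 7)(8 9 10)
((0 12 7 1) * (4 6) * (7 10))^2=((0 12 10 7 1)(4 6))^2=(0 10 1 12 7)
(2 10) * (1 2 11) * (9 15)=(1 2 10 11)(9 15)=[0, 2, 10, 3, 4, 5, 6, 7, 8, 15, 11, 1, 12, 13, 14, 9]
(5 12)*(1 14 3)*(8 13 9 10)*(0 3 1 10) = (0 3 10 8 13 9)(1 14)(5 12) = [3, 14, 2, 10, 4, 12, 6, 7, 13, 0, 8, 11, 5, 9, 1]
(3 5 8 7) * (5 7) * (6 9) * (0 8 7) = (0 8 5 7 3)(6 9) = [8, 1, 2, 0, 4, 7, 9, 3, 5, 6]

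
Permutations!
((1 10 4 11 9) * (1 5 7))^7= (11)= ((1 10 4 11 9 5 7))^7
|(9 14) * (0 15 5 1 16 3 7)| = 14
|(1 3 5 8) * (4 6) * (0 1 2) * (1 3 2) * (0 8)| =|(0 3 5)(1 2 8)(4 6)| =6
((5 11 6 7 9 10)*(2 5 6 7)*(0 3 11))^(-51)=(0 7 6)(2 3 9)(5 11 10)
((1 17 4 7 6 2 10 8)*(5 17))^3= ((1 5 17 4 7 6 2 10 8))^3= (1 4 2)(5 7 10)(6 8 17)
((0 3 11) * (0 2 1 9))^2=(0 11 1)(2 9 3)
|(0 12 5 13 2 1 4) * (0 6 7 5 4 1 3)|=|(0 12 4 6 7 5 13 2 3)|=9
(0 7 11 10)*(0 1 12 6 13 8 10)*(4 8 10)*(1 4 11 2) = [7, 12, 1, 3, 8, 5, 13, 2, 11, 9, 4, 0, 6, 10] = (0 7 2 1 12 6 13 10 4 8 11)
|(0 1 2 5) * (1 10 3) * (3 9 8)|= 8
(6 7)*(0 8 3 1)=[8, 0, 2, 1, 4, 5, 7, 6, 3]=(0 8 3 1)(6 7)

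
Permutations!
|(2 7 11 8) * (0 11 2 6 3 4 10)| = |(0 11 8 6 3 4 10)(2 7)| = 14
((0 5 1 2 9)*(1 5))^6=(0 2)(1 9)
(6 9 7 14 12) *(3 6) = (3 6 9 7 14 12) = [0, 1, 2, 6, 4, 5, 9, 14, 8, 7, 10, 11, 3, 13, 12]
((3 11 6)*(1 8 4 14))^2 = (1 4)(3 6 11)(8 14)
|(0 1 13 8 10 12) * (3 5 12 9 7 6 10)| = 28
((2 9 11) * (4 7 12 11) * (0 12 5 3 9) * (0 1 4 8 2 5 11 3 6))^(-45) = (0 9 1 11)(2 7 6 3)(4 5 12 8)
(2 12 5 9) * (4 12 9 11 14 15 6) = (2 9)(4 12 5 11 14 15 6) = [0, 1, 9, 3, 12, 11, 4, 7, 8, 2, 10, 14, 5, 13, 15, 6]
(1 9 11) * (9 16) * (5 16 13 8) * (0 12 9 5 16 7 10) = (0 12 9 11 1 13 8 16 5 7 10) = [12, 13, 2, 3, 4, 7, 6, 10, 16, 11, 0, 1, 9, 8, 14, 15, 5]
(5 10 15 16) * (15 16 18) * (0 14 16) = (0 14 16 5 10)(15 18) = [14, 1, 2, 3, 4, 10, 6, 7, 8, 9, 0, 11, 12, 13, 16, 18, 5, 17, 15]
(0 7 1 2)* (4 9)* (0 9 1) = [7, 2, 9, 3, 1, 5, 6, 0, 8, 4] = (0 7)(1 2 9 4)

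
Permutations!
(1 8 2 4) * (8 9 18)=(1 9 18 8 2 4)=[0, 9, 4, 3, 1, 5, 6, 7, 2, 18, 10, 11, 12, 13, 14, 15, 16, 17, 8]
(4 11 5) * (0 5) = [5, 1, 2, 3, 11, 4, 6, 7, 8, 9, 10, 0] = (0 5 4 11)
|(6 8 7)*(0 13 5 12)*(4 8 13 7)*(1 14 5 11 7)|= 20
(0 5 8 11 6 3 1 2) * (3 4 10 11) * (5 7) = (0 7 5 8 3 1 2)(4 10 11 6) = [7, 2, 0, 1, 10, 8, 4, 5, 3, 9, 11, 6]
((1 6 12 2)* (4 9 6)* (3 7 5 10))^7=(1 4 9 6 12 2)(3 10 5 7)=((1 4 9 6 12 2)(3 7 5 10))^7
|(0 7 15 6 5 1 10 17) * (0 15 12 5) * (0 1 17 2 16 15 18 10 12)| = |(0 7)(1 12 5 17 18 10 2 16 15 6)| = 10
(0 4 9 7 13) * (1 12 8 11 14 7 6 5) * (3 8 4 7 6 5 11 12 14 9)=[7, 14, 2, 8, 3, 1, 11, 13, 12, 5, 10, 9, 4, 0, 6]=(0 7 13)(1 14 6 11 9 5)(3 8 12 4)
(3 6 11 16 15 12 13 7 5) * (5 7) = (3 6 11 16 15 12 13 5) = [0, 1, 2, 6, 4, 3, 11, 7, 8, 9, 10, 16, 13, 5, 14, 12, 15]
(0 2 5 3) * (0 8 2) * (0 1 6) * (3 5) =(0 1 6)(2 3 8) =[1, 6, 3, 8, 4, 5, 0, 7, 2]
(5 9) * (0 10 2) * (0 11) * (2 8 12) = (0 10 8 12 2 11)(5 9) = [10, 1, 11, 3, 4, 9, 6, 7, 12, 5, 8, 0, 2]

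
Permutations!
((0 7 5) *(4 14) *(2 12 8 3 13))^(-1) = (0 5 7)(2 13 3 8 12)(4 14)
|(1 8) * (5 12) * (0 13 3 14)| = |(0 13 3 14)(1 8)(5 12)| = 4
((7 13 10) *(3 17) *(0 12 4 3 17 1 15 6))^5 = (17)(0 15 3 12 6 1 4)(7 10 13)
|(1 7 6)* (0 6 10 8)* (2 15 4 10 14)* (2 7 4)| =6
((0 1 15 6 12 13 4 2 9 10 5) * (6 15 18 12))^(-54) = ((0 1 18 12 13 4 2 9 10 5))^(-54) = (0 2 18 10 13)(1 9 12 5 4)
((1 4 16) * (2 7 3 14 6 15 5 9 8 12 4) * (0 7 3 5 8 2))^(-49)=((0 7 5 9 2 3 14 6 15 8 12 4 16 1))^(-49)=(0 6)(1 14)(2 4)(3 16)(5 8)(7 15)(9 12)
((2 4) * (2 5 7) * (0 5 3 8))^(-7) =(8) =((0 5 7 2 4 3 8))^(-7)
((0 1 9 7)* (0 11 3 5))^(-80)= ((0 1 9 7 11 3 5))^(-80)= (0 11 1 3 9 5 7)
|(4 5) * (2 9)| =|(2 9)(4 5)| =2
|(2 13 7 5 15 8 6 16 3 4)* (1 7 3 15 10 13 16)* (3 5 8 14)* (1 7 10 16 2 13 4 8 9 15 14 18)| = |(1 10 4 13 5 16 14 3 8 6 7 9 15 18)| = 14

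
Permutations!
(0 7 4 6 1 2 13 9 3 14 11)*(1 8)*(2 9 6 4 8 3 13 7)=(0 2 7 8 1 9 13 6 3 14 11)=[2, 9, 7, 14, 4, 5, 3, 8, 1, 13, 10, 0, 12, 6, 11]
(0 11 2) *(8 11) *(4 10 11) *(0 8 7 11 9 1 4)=[7, 4, 8, 3, 10, 5, 6, 11, 0, 1, 9, 2]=(0 7 11 2 8)(1 4 10 9)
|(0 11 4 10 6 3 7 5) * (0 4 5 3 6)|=|(0 11 5 4 10)(3 7)|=10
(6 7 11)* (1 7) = (1 7 11 6) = [0, 7, 2, 3, 4, 5, 1, 11, 8, 9, 10, 6]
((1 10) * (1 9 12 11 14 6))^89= ((1 10 9 12 11 14 6))^89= (1 14 12 10 6 11 9)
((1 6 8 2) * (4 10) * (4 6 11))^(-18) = ((1 11 4 10 6 8 2))^(-18) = (1 10 2 4 8 11 6)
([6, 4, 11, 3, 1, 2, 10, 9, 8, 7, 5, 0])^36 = (11)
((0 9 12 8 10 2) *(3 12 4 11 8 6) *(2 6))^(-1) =((0 9 4 11 8 10 6 3 12 2))^(-1) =(0 2 12 3 6 10 8 11 4 9)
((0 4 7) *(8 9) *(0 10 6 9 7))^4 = (6 10 7 8 9)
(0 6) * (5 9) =(0 6)(5 9) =[6, 1, 2, 3, 4, 9, 0, 7, 8, 5]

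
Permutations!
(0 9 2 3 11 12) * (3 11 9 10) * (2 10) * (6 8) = [2, 1, 11, 9, 4, 5, 8, 7, 6, 10, 3, 12, 0] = (0 2 11 12)(3 9 10)(6 8)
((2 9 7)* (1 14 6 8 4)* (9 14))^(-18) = (1 8 14 7)(2 9 4 6)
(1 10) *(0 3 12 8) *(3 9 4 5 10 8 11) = [9, 8, 2, 12, 5, 10, 6, 7, 0, 4, 1, 3, 11] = (0 9 4 5 10 1 8)(3 12 11)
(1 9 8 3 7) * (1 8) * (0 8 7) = (0 8 3)(1 9) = [8, 9, 2, 0, 4, 5, 6, 7, 3, 1]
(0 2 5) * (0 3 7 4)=(0 2 5 3 7 4)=[2, 1, 5, 7, 0, 3, 6, 4]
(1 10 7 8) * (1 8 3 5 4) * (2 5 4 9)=(1 10 7 3 4)(2 5 9)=[0, 10, 5, 4, 1, 9, 6, 3, 8, 2, 7]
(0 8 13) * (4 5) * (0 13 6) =(13)(0 8 6)(4 5) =[8, 1, 2, 3, 5, 4, 0, 7, 6, 9, 10, 11, 12, 13]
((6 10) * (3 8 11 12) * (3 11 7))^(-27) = (6 10)(11 12)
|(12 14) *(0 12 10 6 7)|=6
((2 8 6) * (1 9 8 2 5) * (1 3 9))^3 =(3 6 9 5 8)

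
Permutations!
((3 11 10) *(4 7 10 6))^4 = ((3 11 6 4 7 10))^4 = (3 7 6)(4 11 10)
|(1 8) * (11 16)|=2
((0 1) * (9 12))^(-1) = ((0 1)(9 12))^(-1) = (0 1)(9 12)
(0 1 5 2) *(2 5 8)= [1, 8, 0, 3, 4, 5, 6, 7, 2]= (0 1 8 2)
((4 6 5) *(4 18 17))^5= (18)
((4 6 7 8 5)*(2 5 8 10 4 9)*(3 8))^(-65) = (2 5 9)(3 8)(4 10 7 6)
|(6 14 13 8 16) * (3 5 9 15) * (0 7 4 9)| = 35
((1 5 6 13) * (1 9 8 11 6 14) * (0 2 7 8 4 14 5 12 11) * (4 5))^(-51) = ((0 2 7 8)(1 12 11 6 13 9 5 4 14))^(-51) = (0 2 7 8)(1 6 5)(4 12 13)(9 14 11)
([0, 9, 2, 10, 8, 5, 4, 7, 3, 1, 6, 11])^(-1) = [0, 9, 2, 8, 6, 5, 10, 7, 4, 1, 3, 11]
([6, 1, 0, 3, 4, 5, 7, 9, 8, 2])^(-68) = (0 7 2 6 9)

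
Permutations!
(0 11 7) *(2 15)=(0 11 7)(2 15)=[11, 1, 15, 3, 4, 5, 6, 0, 8, 9, 10, 7, 12, 13, 14, 2]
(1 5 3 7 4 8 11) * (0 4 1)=(0 4 8 11)(1 5 3 7)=[4, 5, 2, 7, 8, 3, 6, 1, 11, 9, 10, 0]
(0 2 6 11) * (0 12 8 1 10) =(0 2 6 11 12 8 1 10) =[2, 10, 6, 3, 4, 5, 11, 7, 1, 9, 0, 12, 8]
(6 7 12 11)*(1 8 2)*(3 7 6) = (1 8 2)(3 7 12 11) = [0, 8, 1, 7, 4, 5, 6, 12, 2, 9, 10, 3, 11]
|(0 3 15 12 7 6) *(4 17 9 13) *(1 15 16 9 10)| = |(0 3 16 9 13 4 17 10 1 15 12 7 6)| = 13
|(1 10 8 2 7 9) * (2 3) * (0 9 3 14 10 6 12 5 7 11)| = |(0 9 1 6 12 5 7 3 2 11)(8 14 10)| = 30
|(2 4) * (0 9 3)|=|(0 9 3)(2 4)|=6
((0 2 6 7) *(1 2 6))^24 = (7)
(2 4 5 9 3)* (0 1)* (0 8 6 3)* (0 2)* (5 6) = [1, 8, 4, 0, 6, 9, 3, 7, 5, 2] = (0 1 8 5 9 2 4 6 3)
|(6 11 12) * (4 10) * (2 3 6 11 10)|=10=|(2 3 6 10 4)(11 12)|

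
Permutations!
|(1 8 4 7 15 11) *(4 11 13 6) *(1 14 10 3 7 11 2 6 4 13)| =12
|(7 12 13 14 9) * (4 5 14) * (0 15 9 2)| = 10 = |(0 15 9 7 12 13 4 5 14 2)|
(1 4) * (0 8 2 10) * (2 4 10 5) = [8, 10, 5, 3, 1, 2, 6, 7, 4, 9, 0] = (0 8 4 1 10)(2 5)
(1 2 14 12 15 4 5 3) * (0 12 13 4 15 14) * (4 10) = [12, 2, 0, 1, 5, 3, 6, 7, 8, 9, 4, 11, 14, 10, 13, 15] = (15)(0 12 14 13 10 4 5 3 1 2)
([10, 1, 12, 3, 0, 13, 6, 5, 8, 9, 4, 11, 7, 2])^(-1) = [4, 1, 13, 3, 10, 7, 6, 12, 8, 9, 0, 11, 2, 5]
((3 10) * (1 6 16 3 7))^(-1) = (1 7 10 3 16 6)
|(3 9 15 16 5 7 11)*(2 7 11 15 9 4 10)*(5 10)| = 20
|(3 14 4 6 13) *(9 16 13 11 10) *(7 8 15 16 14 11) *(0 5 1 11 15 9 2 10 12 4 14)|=20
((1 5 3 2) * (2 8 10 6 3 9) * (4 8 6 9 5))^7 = (1 4 8 10 9 2)(3 6)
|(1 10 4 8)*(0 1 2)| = 6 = |(0 1 10 4 8 2)|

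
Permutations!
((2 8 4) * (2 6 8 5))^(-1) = ((2 5)(4 6 8))^(-1) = (2 5)(4 8 6)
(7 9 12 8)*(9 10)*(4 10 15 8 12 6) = (4 10 9 6)(7 15 8) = [0, 1, 2, 3, 10, 5, 4, 15, 7, 6, 9, 11, 12, 13, 14, 8]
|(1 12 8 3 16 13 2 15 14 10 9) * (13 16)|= |(16)(1 12 8 3 13 2 15 14 10 9)|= 10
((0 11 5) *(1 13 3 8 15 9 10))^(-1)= (0 5 11)(1 10 9 15 8 3 13)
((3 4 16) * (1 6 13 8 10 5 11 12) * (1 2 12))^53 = ((1 6 13 8 10 5 11)(2 12)(3 4 16))^53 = (1 10 6 5 13 11 8)(2 12)(3 16 4)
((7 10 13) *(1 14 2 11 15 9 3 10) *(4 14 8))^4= ((1 8 4 14 2 11 15 9 3 10 13 7))^4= (1 2 3)(4 15 13)(7 14 9)(8 11 10)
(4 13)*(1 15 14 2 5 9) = (1 15 14 2 5 9)(4 13) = [0, 15, 5, 3, 13, 9, 6, 7, 8, 1, 10, 11, 12, 4, 2, 14]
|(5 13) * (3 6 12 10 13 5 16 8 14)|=8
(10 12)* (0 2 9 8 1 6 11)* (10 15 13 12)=(0 2 9 8 1 6 11)(12 15 13)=[2, 6, 9, 3, 4, 5, 11, 7, 1, 8, 10, 0, 15, 12, 14, 13]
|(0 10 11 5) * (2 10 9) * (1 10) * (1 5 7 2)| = |(0 9 1 10 11 7 2 5)| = 8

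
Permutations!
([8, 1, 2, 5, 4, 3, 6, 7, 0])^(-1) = (0 8)(3 5)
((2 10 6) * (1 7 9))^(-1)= ((1 7 9)(2 10 6))^(-1)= (1 9 7)(2 6 10)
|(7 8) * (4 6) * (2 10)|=2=|(2 10)(4 6)(7 8)|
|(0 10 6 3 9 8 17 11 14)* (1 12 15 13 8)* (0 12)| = 42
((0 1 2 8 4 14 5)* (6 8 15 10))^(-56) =((0 1 2 15 10 6 8 4 14 5))^(-56) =(0 10 14 2 8)(1 6 5 15 4)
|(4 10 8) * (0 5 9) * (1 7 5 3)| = 6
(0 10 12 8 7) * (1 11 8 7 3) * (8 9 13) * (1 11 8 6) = (0 10 12 7)(1 8 3 11 9 13 6) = [10, 8, 2, 11, 4, 5, 1, 0, 3, 13, 12, 9, 7, 6]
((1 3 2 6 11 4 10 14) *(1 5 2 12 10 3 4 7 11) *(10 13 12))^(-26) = (1 2 14 3)(4 6 5 10)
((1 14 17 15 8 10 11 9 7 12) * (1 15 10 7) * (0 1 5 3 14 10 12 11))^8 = ((0 1 10)(3 14 17 12 15 8 7 11 9 5))^8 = (0 10 1)(3 9 7 15 17)(5 11 8 12 14)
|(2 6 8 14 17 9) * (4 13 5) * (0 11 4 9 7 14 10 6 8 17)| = |(0 11 4 13 5 9 2 8 10 6 17 7 14)| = 13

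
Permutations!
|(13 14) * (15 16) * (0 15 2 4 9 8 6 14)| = |(0 15 16 2 4 9 8 6 14 13)| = 10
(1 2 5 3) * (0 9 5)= (0 9 5 3 1 2)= [9, 2, 0, 1, 4, 3, 6, 7, 8, 5]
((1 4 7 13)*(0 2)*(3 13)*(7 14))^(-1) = ((0 2)(1 4 14 7 3 13))^(-1) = (0 2)(1 13 3 7 14 4)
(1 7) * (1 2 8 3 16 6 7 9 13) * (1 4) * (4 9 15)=(1 15 4)(2 8 3 16 6 7)(9 13)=[0, 15, 8, 16, 1, 5, 7, 2, 3, 13, 10, 11, 12, 9, 14, 4, 6]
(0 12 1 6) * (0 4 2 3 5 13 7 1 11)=(0 12 11)(1 6 4 2 3 5 13 7)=[12, 6, 3, 5, 2, 13, 4, 1, 8, 9, 10, 0, 11, 7]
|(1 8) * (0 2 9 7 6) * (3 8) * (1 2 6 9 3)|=|(0 6)(2 3 8)(7 9)|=6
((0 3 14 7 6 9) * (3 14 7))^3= ((0 14 3 7 6 9))^3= (0 7)(3 9)(6 14)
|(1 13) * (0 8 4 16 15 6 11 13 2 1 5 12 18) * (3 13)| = 12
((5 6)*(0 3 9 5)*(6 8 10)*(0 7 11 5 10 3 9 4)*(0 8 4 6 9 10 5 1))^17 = ((0 10 9 5 4 8 3 6 7 11 1))^17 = (0 3 10 6 9 7 5 11 4 1 8)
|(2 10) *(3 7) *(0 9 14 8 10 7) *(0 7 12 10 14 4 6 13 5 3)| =24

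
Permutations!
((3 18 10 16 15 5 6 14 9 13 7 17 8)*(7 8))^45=(3 18 10 16 15 5 6 14 9 13 8)(7 17)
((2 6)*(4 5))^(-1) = (2 6)(4 5)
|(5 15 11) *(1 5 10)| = 5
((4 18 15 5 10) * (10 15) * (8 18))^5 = ((4 8 18 10)(5 15))^5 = (4 8 18 10)(5 15)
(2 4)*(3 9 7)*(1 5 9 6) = (1 5 9 7 3 6)(2 4) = [0, 5, 4, 6, 2, 9, 1, 3, 8, 7]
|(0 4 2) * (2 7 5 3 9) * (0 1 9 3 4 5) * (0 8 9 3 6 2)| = 12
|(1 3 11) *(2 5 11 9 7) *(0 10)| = 14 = |(0 10)(1 3 9 7 2 5 11)|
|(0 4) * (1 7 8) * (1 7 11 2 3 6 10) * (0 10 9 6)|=|(0 4 10 1 11 2 3)(6 9)(7 8)|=14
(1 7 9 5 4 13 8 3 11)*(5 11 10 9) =[0, 7, 2, 10, 13, 4, 6, 5, 3, 11, 9, 1, 12, 8] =(1 7 5 4 13 8 3 10 9 11)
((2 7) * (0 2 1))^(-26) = (0 7)(1 2)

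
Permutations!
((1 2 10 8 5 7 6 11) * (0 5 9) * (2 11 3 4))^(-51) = ((0 5 7 6 3 4 2 10 8 9)(1 11))^(-51) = (0 9 8 10 2 4 3 6 7 5)(1 11)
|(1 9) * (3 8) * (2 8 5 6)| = 10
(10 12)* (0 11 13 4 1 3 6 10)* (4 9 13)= (0 11 4 1 3 6 10 12)(9 13)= [11, 3, 2, 6, 1, 5, 10, 7, 8, 13, 12, 4, 0, 9]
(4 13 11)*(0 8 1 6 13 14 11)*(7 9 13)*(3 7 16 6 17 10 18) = (0 8 1 17 10 18 3 7 9 13)(4 14 11)(6 16) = [8, 17, 2, 7, 14, 5, 16, 9, 1, 13, 18, 4, 12, 0, 11, 15, 6, 10, 3]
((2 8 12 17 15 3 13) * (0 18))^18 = (18)(2 15 8 3 12 13 17)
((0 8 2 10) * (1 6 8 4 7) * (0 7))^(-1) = (0 4)(1 7 10 2 8 6)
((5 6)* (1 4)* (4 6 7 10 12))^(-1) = (1 4 12 10 7 5 6)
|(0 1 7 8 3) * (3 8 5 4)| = |(8)(0 1 7 5 4 3)| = 6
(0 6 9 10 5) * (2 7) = (0 6 9 10 5)(2 7) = [6, 1, 7, 3, 4, 0, 9, 2, 8, 10, 5]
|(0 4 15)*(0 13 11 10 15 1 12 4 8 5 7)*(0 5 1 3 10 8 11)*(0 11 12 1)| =18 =|(0 12 4 3 10 15 13 11 8)(5 7)|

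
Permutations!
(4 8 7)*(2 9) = (2 9)(4 8 7) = [0, 1, 9, 3, 8, 5, 6, 4, 7, 2]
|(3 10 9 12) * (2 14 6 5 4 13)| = 12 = |(2 14 6 5 4 13)(3 10 9 12)|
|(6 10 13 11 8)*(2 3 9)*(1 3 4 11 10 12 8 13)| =|(1 3 9 2 4 11 13 10)(6 12 8)| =24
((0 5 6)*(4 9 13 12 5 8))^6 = ((0 8 4 9 13 12 5 6))^6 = (0 5 13 4)(6 12 9 8)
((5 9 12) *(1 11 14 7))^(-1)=((1 11 14 7)(5 9 12))^(-1)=(1 7 14 11)(5 12 9)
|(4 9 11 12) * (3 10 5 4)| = |(3 10 5 4 9 11 12)| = 7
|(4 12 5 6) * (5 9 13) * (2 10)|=|(2 10)(4 12 9 13 5 6)|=6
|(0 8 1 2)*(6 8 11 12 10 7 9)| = |(0 11 12 10 7 9 6 8 1 2)| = 10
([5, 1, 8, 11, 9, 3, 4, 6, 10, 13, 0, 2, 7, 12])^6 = (13)(0 10 8 2 11 3 5)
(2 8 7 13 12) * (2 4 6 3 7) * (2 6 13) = (2 8 6 3 7)(4 13 12) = [0, 1, 8, 7, 13, 5, 3, 2, 6, 9, 10, 11, 4, 12]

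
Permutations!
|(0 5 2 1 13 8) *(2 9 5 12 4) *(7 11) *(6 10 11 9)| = 42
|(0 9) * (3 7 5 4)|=|(0 9)(3 7 5 4)|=4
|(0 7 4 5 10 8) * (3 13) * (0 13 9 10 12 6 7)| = |(3 9 10 8 13)(4 5 12 6 7)| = 5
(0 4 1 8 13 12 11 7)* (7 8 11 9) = [4, 11, 2, 3, 1, 5, 6, 0, 13, 7, 10, 8, 9, 12] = (0 4 1 11 8 13 12 9 7)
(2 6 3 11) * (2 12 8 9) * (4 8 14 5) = (2 6 3 11 12 14 5 4 8 9) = [0, 1, 6, 11, 8, 4, 3, 7, 9, 2, 10, 12, 14, 13, 5]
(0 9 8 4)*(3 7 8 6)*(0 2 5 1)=[9, 0, 5, 7, 2, 1, 3, 8, 4, 6]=(0 9 6 3 7 8 4 2 5 1)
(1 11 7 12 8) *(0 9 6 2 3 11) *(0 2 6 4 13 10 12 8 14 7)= (0 9 4 13 10 12 14 7 8 1 2 3 11)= [9, 2, 3, 11, 13, 5, 6, 8, 1, 4, 12, 0, 14, 10, 7]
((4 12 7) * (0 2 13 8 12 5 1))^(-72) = (13)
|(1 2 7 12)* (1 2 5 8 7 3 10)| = 8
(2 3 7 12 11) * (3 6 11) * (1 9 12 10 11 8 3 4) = (1 9 12 4)(2 6 8 3 7 10 11) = [0, 9, 6, 7, 1, 5, 8, 10, 3, 12, 11, 2, 4]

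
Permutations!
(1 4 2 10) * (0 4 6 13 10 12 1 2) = (0 4)(1 6 13 10 2 12) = [4, 6, 12, 3, 0, 5, 13, 7, 8, 9, 2, 11, 1, 10]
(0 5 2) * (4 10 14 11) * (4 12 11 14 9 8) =[5, 1, 0, 3, 10, 2, 6, 7, 4, 8, 9, 12, 11, 13, 14] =(14)(0 5 2)(4 10 9 8)(11 12)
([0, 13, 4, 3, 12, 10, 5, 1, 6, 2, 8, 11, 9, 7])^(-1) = (1 7 13)(2 9 12 4)(5 6 8 10)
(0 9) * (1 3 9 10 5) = (0 10 5 1 3 9) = [10, 3, 2, 9, 4, 1, 6, 7, 8, 0, 5]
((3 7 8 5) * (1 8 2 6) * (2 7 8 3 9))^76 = (1 6 2 9 5 8 3)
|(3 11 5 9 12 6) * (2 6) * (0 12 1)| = |(0 12 2 6 3 11 5 9 1)| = 9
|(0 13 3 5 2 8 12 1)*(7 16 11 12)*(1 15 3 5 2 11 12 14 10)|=7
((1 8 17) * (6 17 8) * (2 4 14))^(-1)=((1 6 17)(2 4 14))^(-1)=(1 17 6)(2 14 4)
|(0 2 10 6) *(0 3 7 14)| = |(0 2 10 6 3 7 14)| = 7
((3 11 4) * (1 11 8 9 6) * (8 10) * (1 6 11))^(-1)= ((3 10 8 9 11 4))^(-1)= (3 4 11 9 8 10)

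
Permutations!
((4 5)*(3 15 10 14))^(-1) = ((3 15 10 14)(4 5))^(-1) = (3 14 10 15)(4 5)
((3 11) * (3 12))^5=(3 12 11)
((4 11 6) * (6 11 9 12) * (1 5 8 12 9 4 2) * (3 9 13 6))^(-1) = ((1 5 8 12 3 9 13 6 2))^(-1) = (1 2 6 13 9 3 12 8 5)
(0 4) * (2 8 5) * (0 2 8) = (0 4 2)(5 8) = [4, 1, 0, 3, 2, 8, 6, 7, 5]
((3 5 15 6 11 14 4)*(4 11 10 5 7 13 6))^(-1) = (3 4 15 5 10 6 13 7)(11 14)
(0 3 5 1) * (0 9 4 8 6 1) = (0 3 5)(1 9 4 8 6) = [3, 9, 2, 5, 8, 0, 1, 7, 6, 4]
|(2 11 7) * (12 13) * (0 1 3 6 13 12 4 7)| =9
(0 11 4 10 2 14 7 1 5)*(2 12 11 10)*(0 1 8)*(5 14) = [10, 14, 5, 3, 2, 1, 6, 8, 0, 9, 12, 4, 11, 13, 7] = (0 10 12 11 4 2 5 1 14 7 8)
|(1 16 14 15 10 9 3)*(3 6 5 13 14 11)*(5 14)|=|(1 16 11 3)(5 13)(6 14 15 10 9)|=20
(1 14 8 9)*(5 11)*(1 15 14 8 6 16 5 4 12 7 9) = (1 8)(4 12 7 9 15 14 6 16 5 11) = [0, 8, 2, 3, 12, 11, 16, 9, 1, 15, 10, 4, 7, 13, 6, 14, 5]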